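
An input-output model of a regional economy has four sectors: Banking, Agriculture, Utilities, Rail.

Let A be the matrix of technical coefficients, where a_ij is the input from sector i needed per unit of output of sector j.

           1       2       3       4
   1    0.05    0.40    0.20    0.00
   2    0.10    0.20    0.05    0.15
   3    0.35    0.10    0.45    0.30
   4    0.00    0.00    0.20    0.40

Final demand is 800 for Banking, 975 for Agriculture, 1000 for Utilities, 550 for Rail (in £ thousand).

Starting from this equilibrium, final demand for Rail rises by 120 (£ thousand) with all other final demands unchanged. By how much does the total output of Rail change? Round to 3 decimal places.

I − A =
  [   0.95    -0.40    -0.20     0.00]
  [  -0.10     0.80    -0.05    -0.15]
  [  -0.35    -0.10     0.55    -0.30]
  [   0.00     0.00    -0.20     0.60]
Compute the cofactors C_ij = (−1)^(i+j)·(3×3 minor ij) of I−A; the adjugate is their transpose:
adj(I−A) = Cᵀ =
  [ 0.210000   0.120000   0.120000   0.090000]
  [ 0.048000   0.214500   0.069000   0.088125]
  [ 0.174000   0.141000   0.432000   0.251250]
  [ 0.058000   0.047000   0.144000   0.326250]
det(I−A) = Σ_j (I−A)_1j·C_1j = (0.95)(0.210000) + (-0.40)(0.048000) + (-0.20)(0.174000) + (0.00)(0.058000) = 0.1455
(I − A)⁻¹ = adj(I−A) / det(I−A) ≈
  [   1.4433     0.8247     0.8247     0.6186]
  [   0.3299     1.4742     0.4742     0.6057]
  [   1.1959     0.9691     2.9691     1.7268]
  [   0.3986     0.3230     0.9897     2.2423]
Δx = (I − A)⁻¹ Δd with Δd having +120 in the Rail component and 0 elsewhere.
So Δx_4 = L_44 · (+120), where L_44 = adj(I−A)_44 / det(I−A) = 0.326250 / 0.1455.
Δx_4 = 0.326250 × (+120) / 0.1455 = 39.15 / 0.1455 ≈ 269.072.

Δx_4 = 269.072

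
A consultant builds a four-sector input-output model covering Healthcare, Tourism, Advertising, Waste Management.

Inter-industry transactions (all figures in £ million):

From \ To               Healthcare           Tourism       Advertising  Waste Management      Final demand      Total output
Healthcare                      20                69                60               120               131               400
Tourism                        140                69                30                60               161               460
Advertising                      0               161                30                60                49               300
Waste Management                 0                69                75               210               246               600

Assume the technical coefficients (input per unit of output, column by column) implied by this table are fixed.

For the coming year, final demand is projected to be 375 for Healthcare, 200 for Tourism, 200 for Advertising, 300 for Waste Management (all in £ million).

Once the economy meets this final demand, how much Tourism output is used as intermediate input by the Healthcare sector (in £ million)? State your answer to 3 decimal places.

z_TH = 288.498

Technical coefficients a_ij = z_ij / X_j:
  a_HH = 20/400 = 0.05, a_TH = 140/400 = 0.35, a_AH = 0/400 = 0.00, a_WH = 0/400 = 0.00
  a_HT = 69/460 = 0.15, a_TT = 69/460 = 0.15, a_AT = 161/460 = 0.35, a_WT = 69/460 = 0.15
  a_HA = 60/300 = 0.20, a_TA = 30/300 = 0.10, a_AA = 30/300 = 0.10, a_WA = 75/300 = 0.25
  a_HW = 120/600 = 0.20, a_TW = 60/600 = 0.10, a_AW = 60/600 = 0.10, a_WW = 210/600 = 0.35
I − A =
  [   0.95    -0.15    -0.20    -0.20]
  [  -0.35     0.85    -0.10    -0.10]
  [   0.00    -0.35     0.90    -0.10]
  [   0.00    -0.15    -0.25     0.65]
Compute the cofactors C_ij = (−1)^(i+j)·(3×3 minor ij) of I−A; the adjugate is their transpose:
adj(I−A) = Cᵀ =
  [ 0.429500   0.177000   0.166500   0.185000]
  [ 0.196000   0.532000   0.148500   0.165000]
  [ 0.084875   0.230375   0.466000   0.133250]
  [ 0.077875   0.211375   0.213500   0.621750]
det(I−A) = Σ_j (I−A)_1j·C_1j = (0.95)(0.429500) + (-0.15)(0.196000) + (-0.20)(0.084875) + (-0.20)(0.077875) = 0.346075
(I − A)⁻¹ = adj(I−A) / det(I−A) ≈
  [   1.2411     0.5114     0.4811     0.5346]
  [   0.5664     1.5372     0.4291     0.4768]
  [   0.2453     0.6657     1.3465     0.3850]
  [   0.2250     0.6108     0.6169     1.7966]
First solve x = (I − A)⁻¹ d = adj(I−A)·d / det(I−A); in particular x_H = (0.429500·375 + 0.177000·200 + 0.166500·200 + 0.185000·300) / 0.346075 = 285.2625 / 0.346075 ≈ 824.27942.
Intermediate flow from T to H: z_TH = a_TH · x_H = 0.35 × 285.2625 / 0.346075 = 99.841875 / 0.346075 ≈ 288.498.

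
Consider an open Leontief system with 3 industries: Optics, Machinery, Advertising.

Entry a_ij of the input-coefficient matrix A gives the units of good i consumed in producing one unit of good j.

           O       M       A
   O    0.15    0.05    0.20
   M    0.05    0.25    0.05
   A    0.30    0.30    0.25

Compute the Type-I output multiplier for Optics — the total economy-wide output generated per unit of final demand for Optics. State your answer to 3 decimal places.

I − A =
  [   0.85    -0.05    -0.20]
  [  -0.05     0.75    -0.05]
  [  -0.30    -0.30     0.75]
Cofactors of I−A, C_ij = (−1)^(i+j)·(minor ij) (rows/columns in the sector order above):
  C_11 = (0.75)(0.75) − (-0.05)(-0.30) = 0.5475
  C_12 = −[(-0.05)(0.75) − (-0.05)(-0.30)] = 0.0525
  C_13 = (-0.05)(-0.30) − (0.75)(-0.30) = 0.2400
  C_21 = −[(-0.05)(0.75) − (-0.20)(-0.30)] = 0.0975
  C_22 = (0.85)(0.75) − (-0.20)(-0.30) = 0.5775
  C_23 = −[(0.85)(-0.30) − (-0.05)(-0.30)] = 0.2700
  C_31 = (-0.05)(-0.05) − (-0.20)(0.75) = 0.1525
  C_32 = −[(0.85)(-0.05) − (-0.20)(-0.05)] = 0.0525
  C_33 = (0.85)(0.75) − (-0.05)(-0.05) = 0.6350
det(I−A) = Σ_j (I−A)_1j·C_1j = (0.85)(0.5475) + (-0.05)(0.0525) + (-0.20)(0.2400) = 0.41475
adj(I−A) = Cᵀ =
  [ 0.5475   0.0975   0.1525]
  [ 0.0525   0.5775   0.0525]
  [ 0.2400   0.2700   0.6350]
(I − A)⁻¹ = adj(I−A) / det(I−A) ≈
  [   1.3201     0.2351     0.3677]
  [   0.1266     1.3924     0.1266]
  [   0.5787     0.6510     1.5310]
The output multiplier for sector j is the column-j sum of the Leontief inverse (I − A)⁻¹ = adj(I−A) / det(I−A).
Column O of adj(I−A): (0.5475, 0.0525, 0.2400); det(I−A) = 0.41475.
m_O = (0.5475 + 0.0525 + 0.2400) / 0.41475 = 0.84 / 0.41475 ≈ 2.025.

m_O = 2.025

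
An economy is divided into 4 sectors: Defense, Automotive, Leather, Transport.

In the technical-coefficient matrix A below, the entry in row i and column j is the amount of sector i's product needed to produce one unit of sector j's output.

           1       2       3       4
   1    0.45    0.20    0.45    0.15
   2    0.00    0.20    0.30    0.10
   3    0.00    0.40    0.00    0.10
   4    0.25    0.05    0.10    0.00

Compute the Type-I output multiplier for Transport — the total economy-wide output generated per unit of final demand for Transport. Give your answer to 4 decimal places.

I − A =
  [   0.55    -0.20    -0.45    -0.15]
  [   0.00     0.80    -0.30    -0.10]
  [   0.00    -0.40     1.00    -0.10]
  [  -0.25    -0.05    -0.10     1.00]
Compute the cofactors C_ij = (−1)^(i+j)·(3×3 minor ij) of I−A; the adjugate is their transpose:
adj(I−A) = Cᵀ =
  [ 0.66150   0.39375   0.43400   0.18200]
  [ 0.03250   0.49575   0.17050   0.07150]
  [ 0.03000   0.21275   0.40225   0.06600]
  [ 0.17000   0.14450   0.15725   0.37400]
det(I−A) = Σ_j (I−A)_1j·C_1j = (0.55)(0.66150) + (-0.20)(0.03250) + (-0.45)(0.03000) + (-0.15)(0.17000) = 0.318325
(I − A)⁻¹ = adj(I−A) / det(I−A) ≈
  [   2.07806     1.23694     1.36339     0.57174]
  [   0.10210     1.55737     0.53562     0.22461]
  [   0.09424     0.66834     1.26365     0.20734]
  [   0.53405     0.45394     0.49399     1.17490]
The output multiplier for sector j is the column-j sum of the Leontief inverse (I − A)⁻¹ = adj(I−A) / det(I−A).
Column 4 of adj(I−A): (0.18200, 0.07150, 0.06600, 0.37400); det(I−A) = 0.318325.
m_4 = (0.18200 + 0.07150 + 0.06600 + 0.37400) / 0.318325 = 0.6935 / 0.318325 ≈ 2.1786.

m_4 = 2.1786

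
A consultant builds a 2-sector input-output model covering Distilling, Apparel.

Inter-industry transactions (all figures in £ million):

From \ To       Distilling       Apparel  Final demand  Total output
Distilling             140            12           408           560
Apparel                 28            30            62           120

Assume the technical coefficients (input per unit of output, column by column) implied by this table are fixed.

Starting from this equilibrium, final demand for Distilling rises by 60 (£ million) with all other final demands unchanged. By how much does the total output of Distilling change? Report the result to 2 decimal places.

Δx_1 = 80.72

Technical coefficients a_ij = z_ij / X_j:
  a_11 = 140/560 = 0.25, a_21 = 28/560 = 0.05
  a_12 = 12/120 = 0.10, a_22 = 30/120 = 0.25
I − A =
  [   0.75    -0.10]
  [  -0.05     0.75]
det(I−A) = (0.75)(0.75) − (-0.10)(-0.05) = 0.5575
adj(I−A) = [[0.75, 0.10], [0.05, 0.75]]
(I − A)⁻¹ = adj(I−A) / det(I−A) ≈
  [   1.3453     0.1794]
  [   0.0897     1.3453]
Δx = (I − A)⁻¹ Δd with Δd having +60 in the Distilling component and 0 elsewhere.
So Δx_1 = L_11 · (+60), where L_11 = adj(I−A)_11 / det(I−A) = 0.75 / 0.5575.
Δx_1 = 0.75 × (+60) / 0.5575 = 45.00 / 0.5575 ≈ 80.72.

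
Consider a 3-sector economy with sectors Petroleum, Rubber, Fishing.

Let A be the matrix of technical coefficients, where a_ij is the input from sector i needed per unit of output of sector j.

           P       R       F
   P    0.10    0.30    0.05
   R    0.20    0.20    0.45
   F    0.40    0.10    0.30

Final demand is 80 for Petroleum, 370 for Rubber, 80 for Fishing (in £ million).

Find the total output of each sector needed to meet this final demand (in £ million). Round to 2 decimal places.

I − A =
  [   0.90    -0.30    -0.05]
  [  -0.20     0.80    -0.45]
  [  -0.40    -0.10     0.70]
Cofactors of I−A, C_ij = (−1)^(i+j)·(minor ij) (rows/columns in the sector order above):
  C_11 = (0.80)(0.70) − (-0.45)(-0.10) = 0.5150
  C_12 = −[(-0.20)(0.70) − (-0.45)(-0.40)] = 0.3200
  C_13 = (-0.20)(-0.10) − (0.80)(-0.40) = 0.3400
  C_21 = −[(-0.30)(0.70) − (-0.05)(-0.10)] = 0.2150
  C_22 = (0.90)(0.70) − (-0.05)(-0.40) = 0.6100
  C_23 = −[(0.90)(-0.10) − (-0.30)(-0.40)] = 0.2100
  C_31 = (-0.30)(-0.45) − (-0.05)(0.80) = 0.1750
  C_32 = −[(0.90)(-0.45) − (-0.05)(-0.20)] = 0.4150
  C_33 = (0.90)(0.80) − (-0.30)(-0.20) = 0.6600
det(I−A) = Σ_j (I−A)_1j·C_1j = (0.90)(0.5150) + (-0.30)(0.3200) + (-0.05)(0.3400) = 0.3505
adj(I−A) = Cᵀ =
  [ 0.5150   0.2150   0.1750]
  [ 0.3200   0.6100   0.4150]
  [ 0.3400   0.2100   0.6600]
(I − A)⁻¹ = adj(I−A) / det(I−A) ≈
  [   1.4693     0.6134     0.4993]
  [   0.9130     1.7404     1.1840]
  [   0.9700     0.5991     1.8830]
x = (I − A)⁻¹ d = adj(I−A)·d / det(I−A), with det(I−A) = 0.3505:
  x_P = (0.5150·80 + 0.2150·370 + 0.1750·80) / 0.3505 = 134.75 / 0.3505 ≈ 384.45
  x_R = (0.3200·80 + 0.6100·370 + 0.4150·80) / 0.3505 = 284.50 / 0.3505 ≈ 811.70
  x_F = (0.3400·80 + 0.2100·370 + 0.6600·80) / 0.3505 = 157.70 / 0.3505 ≈ 449.93

x_P = 384.45, x_R = 811.70, x_F = 449.93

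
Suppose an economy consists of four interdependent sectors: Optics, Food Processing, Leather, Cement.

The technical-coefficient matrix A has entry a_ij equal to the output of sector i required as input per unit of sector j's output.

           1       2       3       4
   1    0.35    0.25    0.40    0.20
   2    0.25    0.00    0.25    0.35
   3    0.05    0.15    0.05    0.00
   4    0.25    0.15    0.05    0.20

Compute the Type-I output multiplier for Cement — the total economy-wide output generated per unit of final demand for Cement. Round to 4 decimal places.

I − A =
  [   0.65    -0.25    -0.40    -0.20]
  [  -0.25     1.00    -0.25    -0.35]
  [  -0.05    -0.15     0.95     0.00]
  [  -0.25    -0.15    -0.05     0.80]
Compute the cofactors C_ij = (−1)^(i+j)·(3×3 minor ij) of I−A; the adjugate is their transpose:
adj(I−A) = Cᵀ =
  [ 0.677500   0.268000   0.370875   0.286625]
  [ 0.284000   0.430000   0.246375   0.259125]
  [ 0.080500   0.082000   0.356500   0.056000]
  [ 0.270000   0.169500   0.184375   0.495625]
det(I−A) = Σ_j (I−A)_1j·C_1j = (0.65)(0.677500) + (-0.25)(0.284000) + (-0.40)(0.080500) + (-0.20)(0.270000) = 0.283175
(I − A)⁻¹ = adj(I−A) / det(I−A) ≈
  [   2.39251     0.94641     1.30970     1.01218]
  [   1.00291     1.51850     0.87005     0.91507]
  [   0.28428     0.28957     1.25894     0.19776]
  [   0.95347     0.59857     0.65110     1.75024]
The output multiplier for sector j is the column-j sum of the Leontief inverse (I − A)⁻¹ = adj(I−A) / det(I−A).
Column 4 of adj(I−A): (0.286625, 0.259125, 0.056000, 0.495625); det(I−A) = 0.283175.
m_4 = (0.286625 + 0.259125 + 0.056000 + 0.495625) / 0.283175 = 1.097375 / 0.283175 ≈ 3.8753.

m_4 = 3.8753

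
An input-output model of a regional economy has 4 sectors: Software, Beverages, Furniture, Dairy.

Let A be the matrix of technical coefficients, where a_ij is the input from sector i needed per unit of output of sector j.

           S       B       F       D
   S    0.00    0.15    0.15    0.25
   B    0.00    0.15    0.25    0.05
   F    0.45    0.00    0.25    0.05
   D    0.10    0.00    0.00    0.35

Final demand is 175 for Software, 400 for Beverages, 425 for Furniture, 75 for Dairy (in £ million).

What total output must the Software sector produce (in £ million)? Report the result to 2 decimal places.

I − A =
  [   1.00    -0.15    -0.15    -0.25]
  [   0.00     0.85    -0.25    -0.05]
  [  -0.45     0.00     0.75    -0.05]
  [  -0.10     0.00     0.00     0.65]
Compute the cofactors C_ij = (−1)^(i+j)·(3×3 minor ij) of I−A; the adjugate is their transpose:
adj(I−A) = Cᵀ =
  [ 0.414375   0.073125   0.107250   0.173250]
  [ 0.078125   0.424125   0.157000   0.074750]
  [ 0.252875   0.044625   0.530500   0.141500]
  [ 0.063750   0.011250   0.016500   0.563250]
det(I−A) = Σ_j (I−A)_1j·C_1j = (1.00)(0.414375) + (-0.15)(0.078125) + (-0.15)(0.252875) + (-0.25)(0.063750) = 0.3487875
(I − A)⁻¹ = adj(I−A) / det(I−A) ≈
  [   1.1880     0.2097     0.3075     0.4967]
  [   0.2240     1.2160     0.4501     0.2143]
  [   0.7250     0.1279     1.5210     0.4057]
  [   0.1828     0.0323     0.0473     1.6149]
x = (I − A)⁻¹ d = adj(I−A)·d / det(I−A), with det(I−A) = 0.3487875:
  x_S = (0.414375·175 + 0.073125·400 + 0.107250·425 + 0.173250·75) / 0.3487875 = 160.340625 / 0.3487875 ≈ 459.71
  x_B = (0.078125·175 + 0.424125·400 + 0.157000·425 + 0.074750·75) / 0.3487875 = 255.653125 / 0.3487875 ≈ 732.98
  x_F = (0.252875·175 + 0.044625·400 + 0.530500·425 + 0.141500·75) / 0.3487875 = 298.178125 / 0.3487875 ≈ 854.90
  x_D = (0.063750·175 + 0.011250·400 + 0.016500·425 + 0.563250·75) / 0.3487875 = 64.9125 / 0.3487875 ≈ 186.11

x_S = 459.71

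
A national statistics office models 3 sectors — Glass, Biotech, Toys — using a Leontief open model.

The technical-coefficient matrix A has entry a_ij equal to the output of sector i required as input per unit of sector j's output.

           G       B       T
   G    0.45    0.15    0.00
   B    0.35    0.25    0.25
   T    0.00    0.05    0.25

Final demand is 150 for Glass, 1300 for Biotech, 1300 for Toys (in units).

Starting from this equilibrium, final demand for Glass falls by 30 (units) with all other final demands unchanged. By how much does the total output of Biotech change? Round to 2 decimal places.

Δx_B = -29.93

I − A =
  [   0.55    -0.15     0.00]
  [  -0.35     0.75    -0.25]
  [   0.00    -0.05     0.75]
Cofactors of I−A, C_ij = (−1)^(i+j)·(minor ij) (rows/columns in the sector order above):
  C_11 = (0.75)(0.75) − (-0.25)(-0.05) = 0.5500
  C_12 = −[(-0.35)(0.75) − (-0.25)(0.00)] = 0.2625
  C_13 = (-0.35)(-0.05) − (0.75)(0.00) = 0.0175
  C_21 = −[(-0.15)(0.75) − (0.00)(-0.05)] = 0.1125
  C_22 = (0.55)(0.75) − (0.00)(0.00) = 0.4125
  C_23 = −[(0.55)(-0.05) − (-0.15)(0.00)] = 0.0275
  C_31 = (-0.15)(-0.25) − (0.00)(0.75) = 0.0375
  C_32 = −[(0.55)(-0.25) − (0.00)(-0.35)] = 0.1375
  C_33 = (0.55)(0.75) − (-0.15)(-0.35) = 0.3600
det(I−A) = Σ_j (I−A)_1j·C_1j = (0.55)(0.5500) + (-0.15)(0.2625) + (0.00)(0.0175) = 0.263125
adj(I−A) = Cᵀ =
  [ 0.5500   0.1125   0.0375]
  [ 0.2625   0.4125   0.1375]
  [ 0.0175   0.0275   0.3600]
(I − A)⁻¹ = adj(I−A) / det(I−A) ≈
  [   2.0903     0.4276     0.1425]
  [   0.9976     1.5677     0.5226]
  [   0.0665     0.1045     1.3682]
Δx = (I − A)⁻¹ Δd with Δd having -30 in the Glass component and 0 elsewhere.
So Δx_B = L_BG · (-30), where L_BG = adj(I−A)_BG / det(I−A) = 0.2625 / 0.263125.
Δx_B = 0.2625 × (-30) / 0.263125 = -7.875 / 0.263125 ≈ -29.93.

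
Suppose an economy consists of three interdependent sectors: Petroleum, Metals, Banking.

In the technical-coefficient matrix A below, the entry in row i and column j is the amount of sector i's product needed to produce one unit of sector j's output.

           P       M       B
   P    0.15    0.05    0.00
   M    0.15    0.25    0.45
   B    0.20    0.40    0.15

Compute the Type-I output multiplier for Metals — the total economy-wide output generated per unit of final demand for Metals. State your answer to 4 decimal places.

m_M = 2.9497

I − A =
  [   0.85    -0.05     0.00]
  [  -0.15     0.75    -0.45]
  [  -0.20    -0.40     0.85]
Cofactors of I−A, C_ij = (−1)^(i+j)·(minor ij) (rows/columns in the sector order above):
  C_11 = (0.75)(0.85) − (-0.45)(-0.40) = 0.4575
  C_12 = −[(-0.15)(0.85) − (-0.45)(-0.20)] = 0.2175
  C_13 = (-0.15)(-0.40) − (0.75)(-0.20) = 0.2100
  C_21 = −[(-0.05)(0.85) − (0.00)(-0.40)] = 0.0425
  C_22 = (0.85)(0.85) − (0.00)(-0.20) = 0.7225
  C_23 = −[(0.85)(-0.40) − (-0.05)(-0.20)] = 0.3500
  C_31 = (-0.05)(-0.45) − (0.00)(0.75) = 0.0225
  C_32 = −[(0.85)(-0.45) − (0.00)(-0.15)] = 0.3825
  C_33 = (0.85)(0.75) − (-0.05)(-0.15) = 0.6300
det(I−A) = Σ_j (I−A)_1j·C_1j = (0.85)(0.4575) + (-0.05)(0.2175) + (0.00)(0.2100) = 0.3780
adj(I−A) = Cᵀ =
  [ 0.4575   0.0425   0.0225]
  [ 0.2175   0.7225   0.3825]
  [ 0.2100   0.3500   0.6300]
(I − A)⁻¹ = adj(I−A) / det(I−A) ≈
  [   1.21032     0.11243     0.05952]
  [   0.57540     1.91138     1.01190]
  [   0.55556     0.92593     1.66667]
The output multiplier for sector j is the column-j sum of the Leontief inverse (I − A)⁻¹ = adj(I−A) / det(I−A).
Column M of adj(I−A): (0.0425, 0.7225, 0.3500); det(I−A) = 0.3780.
m_M = (0.0425 + 0.7225 + 0.3500) / 0.3780 = 1.115 / 0.3780 ≈ 2.9497.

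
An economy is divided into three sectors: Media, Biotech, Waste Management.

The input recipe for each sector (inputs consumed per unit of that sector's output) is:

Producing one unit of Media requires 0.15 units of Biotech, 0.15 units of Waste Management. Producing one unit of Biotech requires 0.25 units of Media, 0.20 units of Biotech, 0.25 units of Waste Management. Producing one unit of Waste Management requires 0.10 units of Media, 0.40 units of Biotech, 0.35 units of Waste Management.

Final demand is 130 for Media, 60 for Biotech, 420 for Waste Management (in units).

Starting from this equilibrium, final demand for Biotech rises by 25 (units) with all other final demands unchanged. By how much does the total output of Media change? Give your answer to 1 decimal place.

I − A =
  [   1.00    -0.25    -0.10]
  [  -0.15     0.80    -0.40]
  [  -0.15    -0.25     0.65]
Cofactors of I−A, C_ij = (−1)^(i+j)·(minor ij) (rows/columns in the sector order above):
  C_11 = (0.80)(0.65) − (-0.40)(-0.25) = 0.4200
  C_12 = −[(-0.15)(0.65) − (-0.40)(-0.15)] = 0.1575
  C_13 = (-0.15)(-0.25) − (0.80)(-0.15) = 0.1575
  C_21 = −[(-0.25)(0.65) − (-0.10)(-0.25)] = 0.1875
  C_22 = (1.00)(0.65) − (-0.10)(-0.15) = 0.6350
  C_23 = −[(1.00)(-0.25) − (-0.25)(-0.15)] = 0.2875
  C_31 = (-0.25)(-0.40) − (-0.10)(0.80) = 0.1800
  C_32 = −[(1.00)(-0.40) − (-0.10)(-0.15)] = 0.4150
  C_33 = (1.00)(0.80) − (-0.25)(-0.15) = 0.7625
det(I−A) = Σ_j (I−A)_1j·C_1j = (1.00)(0.4200) + (-0.25)(0.1575) + (-0.10)(0.1575) = 0.364875
adj(I−A) = Cᵀ =
  [ 0.4200   0.1875   0.1800]
  [ 0.1575   0.6350   0.4150]
  [ 0.1575   0.2875   0.7625]
(I − A)⁻¹ = adj(I−A) / det(I−A) ≈
  [   1.1511     0.5139     0.4933]
  [   0.4317     1.7403     1.1374]
  [   0.4317     0.7879     2.0898]
Δx = (I − A)⁻¹ Δd with Δd having +25 in the Biotech component and 0 elsewhere.
So Δx_M = L_MB · (+25), where L_MB = adj(I−A)_MB / det(I−A) = 0.1875 / 0.364875.
Δx_M = 0.1875 × (+25) / 0.364875 = 4.6875 / 0.364875 ≈ 12.8.

Δx_M = 12.8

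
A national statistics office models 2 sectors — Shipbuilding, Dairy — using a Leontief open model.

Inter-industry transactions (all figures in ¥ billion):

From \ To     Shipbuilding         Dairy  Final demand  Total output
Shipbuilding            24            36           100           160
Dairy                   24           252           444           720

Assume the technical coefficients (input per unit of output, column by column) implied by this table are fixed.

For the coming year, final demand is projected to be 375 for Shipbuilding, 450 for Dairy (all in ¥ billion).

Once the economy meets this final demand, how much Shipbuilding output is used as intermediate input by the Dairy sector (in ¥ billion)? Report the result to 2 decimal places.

z_12 = 40.25

Technical coefficients a_ij = z_ij / X_j:
  a_11 = 24/160 = 0.15, a_21 = 24/160 = 0.15
  a_12 = 36/720 = 0.05, a_22 = 252/720 = 0.35
I − A =
  [   0.85    -0.05]
  [  -0.15     0.65]
det(I−A) = (0.85)(0.65) − (-0.05)(-0.15) = 0.5450
adj(I−A) = [[0.65, 0.05], [0.15, 0.85]]
(I − A)⁻¹ = adj(I−A) / det(I−A) ≈
  [   1.1927     0.0917]
  [   0.2752     1.5596]
First solve x = (I − A)⁻¹ d = adj(I−A)·d / det(I−A); in particular x_2 = (0.15·375 + 0.85·450) / 0.5450 = 438.75 / 0.5450 ≈ 805.0459.
Intermediate flow from 1 to 2: z_12 = a_12 · x_2 = 0.05 × 438.75 / 0.5450 = 21.9375 / 0.5450 ≈ 40.25.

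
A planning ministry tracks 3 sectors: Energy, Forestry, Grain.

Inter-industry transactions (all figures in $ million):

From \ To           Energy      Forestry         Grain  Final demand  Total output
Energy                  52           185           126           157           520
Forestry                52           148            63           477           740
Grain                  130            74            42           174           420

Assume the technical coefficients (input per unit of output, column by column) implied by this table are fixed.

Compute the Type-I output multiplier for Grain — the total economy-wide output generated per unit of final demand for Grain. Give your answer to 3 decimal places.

Technical coefficients a_ij = z_ij / X_j:
  a_11 = 52/520 = 0.10, a_21 = 52/520 = 0.10, a_31 = 130/520 = 0.25
  a_12 = 185/740 = 0.25, a_22 = 148/740 = 0.20, a_32 = 74/740 = 0.10
  a_13 = 126/420 = 0.30, a_23 = 63/420 = 0.15, a_33 = 42/420 = 0.10
I − A =
  [   0.90    -0.25    -0.30]
  [  -0.10     0.80    -0.15]
  [  -0.25    -0.10     0.90]
Cofactors of I−A, C_ij = (−1)^(i+j)·(minor ij) (rows/columns in the sector order above):
  C_11 = (0.80)(0.90) − (-0.15)(-0.10) = 0.7050
  C_12 = −[(-0.10)(0.90) − (-0.15)(-0.25)] = 0.1275
  C_13 = (-0.10)(-0.10) − (0.80)(-0.25) = 0.2100
  C_21 = −[(-0.25)(0.90) − (-0.30)(-0.10)] = 0.2550
  C_22 = (0.90)(0.90) − (-0.30)(-0.25) = 0.7350
  C_23 = −[(0.90)(-0.10) − (-0.25)(-0.25)] = 0.1525
  C_31 = (-0.25)(-0.15) − (-0.30)(0.80) = 0.2775
  C_32 = −[(0.90)(-0.15) − (-0.30)(-0.10)] = 0.1650
  C_33 = (0.90)(0.80) − (-0.25)(-0.10) = 0.6950
det(I−A) = Σ_j (I−A)_1j·C_1j = (0.90)(0.7050) + (-0.25)(0.1275) + (-0.30)(0.2100) = 0.539625
adj(I−A) = Cᵀ =
  [ 0.7050   0.2550   0.2775]
  [ 0.1275   0.7350   0.1650]
  [ 0.2100   0.1525   0.6950]
(I − A)⁻¹ = adj(I−A) / det(I−A) ≈
  [   1.3065     0.4726     0.5142]
  [   0.2363     1.3621     0.3058]
  [   0.3892     0.2826     1.2879]
The output multiplier for sector j is the column-j sum of the Leontief inverse (I − A)⁻¹ = adj(I−A) / det(I−A).
Column 3 of adj(I−A): (0.2775, 0.1650, 0.6950); det(I−A) = 0.539625.
m_3 = (0.2775 + 0.1650 + 0.6950) / 0.539625 = 1.1375 / 0.539625 ≈ 2.108.

m_3 = 2.108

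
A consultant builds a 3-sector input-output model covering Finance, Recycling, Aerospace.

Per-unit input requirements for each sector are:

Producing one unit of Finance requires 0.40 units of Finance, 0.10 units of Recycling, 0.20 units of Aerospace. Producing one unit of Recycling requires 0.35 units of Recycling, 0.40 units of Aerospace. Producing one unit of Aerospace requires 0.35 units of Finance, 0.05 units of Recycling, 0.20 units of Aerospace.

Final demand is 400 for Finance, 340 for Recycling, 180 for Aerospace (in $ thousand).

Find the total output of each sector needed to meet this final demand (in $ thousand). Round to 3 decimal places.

I − A =
  [   0.60     0.00    -0.35]
  [  -0.10     0.65    -0.05]
  [  -0.20    -0.40     0.80]
Cofactors of I−A, C_ij = (−1)^(i+j)·(minor ij) (rows/columns in the sector order above):
  C_11 = (0.65)(0.80) − (-0.05)(-0.40) = 0.5000
  C_12 = −[(-0.10)(0.80) − (-0.05)(-0.20)] = 0.0900
  C_13 = (-0.10)(-0.40) − (0.65)(-0.20) = 0.1700
  C_21 = −[(0.00)(0.80) − (-0.35)(-0.40)] = 0.1400
  C_22 = (0.60)(0.80) − (-0.35)(-0.20) = 0.4100
  C_23 = −[(0.60)(-0.40) − (0.00)(-0.20)] = 0.2400
  C_31 = (0.00)(-0.05) − (-0.35)(0.65) = 0.2275
  C_32 = −[(0.60)(-0.05) − (-0.35)(-0.10)] = 0.0650
  C_33 = (0.60)(0.65) − (0.00)(-0.10) = 0.3900
det(I−A) = Σ_j (I−A)_1j·C_1j = (0.60)(0.5000) + (0.00)(0.0900) + (-0.35)(0.1700) = 0.2405
adj(I−A) = Cᵀ =
  [ 0.5000   0.1400   0.2275]
  [ 0.0900   0.4100   0.0650]
  [ 0.1700   0.2400   0.3900]
(I − A)⁻¹ = adj(I−A) / det(I−A) ≈
  [   2.0790     0.5821     0.9459]
  [   0.3742     1.7048     0.2703]
  [   0.7069     0.9979     1.6216]
x = (I − A)⁻¹ d = adj(I−A)·d / det(I−A), with det(I−A) = 0.2405:
  x_1 = (0.5000·400 + 0.1400·340 + 0.2275·180) / 0.2405 = 288.55 / 0.2405 ≈ 1199.792
  x_2 = (0.0900·400 + 0.4100·340 + 0.0650·180) / 0.2405 = 187.10 / 0.2405 ≈ 777.963
  x_3 = (0.1700·400 + 0.2400·340 + 0.3900·180) / 0.2405 = 219.80 / 0.2405 ≈ 913.929

x_1 = 1199.792, x_2 = 777.963, x_3 = 913.929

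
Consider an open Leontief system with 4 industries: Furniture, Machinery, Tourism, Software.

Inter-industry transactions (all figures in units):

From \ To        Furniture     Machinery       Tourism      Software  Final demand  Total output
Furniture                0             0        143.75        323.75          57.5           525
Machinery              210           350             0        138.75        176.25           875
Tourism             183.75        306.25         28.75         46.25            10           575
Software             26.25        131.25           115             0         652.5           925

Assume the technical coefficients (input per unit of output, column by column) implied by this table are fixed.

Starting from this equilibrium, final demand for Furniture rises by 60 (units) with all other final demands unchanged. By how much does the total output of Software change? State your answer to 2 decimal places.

Technical coefficients a_ij = z_ij / X_j:
  a_FF = 0/525 = 0.00, a_MF = 210/525 = 0.40, a_TF = 183.75/525 = 0.35, a_SF = 26.25/525 = 0.05
  a_FM = 0/875 = 0.00, a_MM = 350/875 = 0.40, a_TM = 306.25/875 = 0.35, a_SM = 131.25/875 = 0.15
  a_FT = 143.75/575 = 0.25, a_MT = 0/575 = 0.00, a_TT = 28.75/575 = 0.05, a_ST = 115/575 = 0.20
  a_FS = 323.75/925 = 0.35, a_MS = 138.75/925 = 0.15, a_TS = 46.25/925 = 0.05, a_SS = 0/925 = 0.00
I − A =
  [   1.00     0.00    -0.25    -0.35]
  [  -0.40     0.60     0.00    -0.15]
  [  -0.35    -0.35     0.95    -0.05]
  [  -0.05    -0.15    -0.20     1.00]
Compute the cofactors C_ij = (−1)^(i+j)·(3×3 minor ij) of I−A; the adjugate is their transpose:
adj(I−A) = Cᵀ =
  [ 0.532125   0.163750   0.186375   0.220125]
  [ 0.393625   0.810750   0.159875   0.267375]
  [ 0.349250   0.369750   0.546000   0.205000]
  [ 0.155500   0.203750   0.142500   0.482500]
det(I−A) = Σ_j (I−A)_1j·C_1j = (1.00)(0.532125) + (0.00)(0.393625) + (-0.25)(0.349250) + (-0.35)(0.155500) = 0.3903875
(I − A)⁻¹ = adj(I−A) / det(I−A) ≈
  [   1.3631     0.4195     0.4774     0.5639]
  [   1.0083     2.0768     0.4095     0.6849]
  [   0.8946     0.9471     1.3986     0.5251]
  [   0.3983     0.5219     0.3650     1.2360]
Δx = (I − A)⁻¹ Δd with Δd having +60 in the Furniture component and 0 elsewhere.
So Δx_S = L_SF · (+60), where L_SF = adj(I−A)_SF / det(I−A) = 0.155500 / 0.3903875.
Δx_S = 0.155500 × (+60) / 0.3903875 = 9.33 / 0.3903875 ≈ 23.90.

Δx_S = 23.90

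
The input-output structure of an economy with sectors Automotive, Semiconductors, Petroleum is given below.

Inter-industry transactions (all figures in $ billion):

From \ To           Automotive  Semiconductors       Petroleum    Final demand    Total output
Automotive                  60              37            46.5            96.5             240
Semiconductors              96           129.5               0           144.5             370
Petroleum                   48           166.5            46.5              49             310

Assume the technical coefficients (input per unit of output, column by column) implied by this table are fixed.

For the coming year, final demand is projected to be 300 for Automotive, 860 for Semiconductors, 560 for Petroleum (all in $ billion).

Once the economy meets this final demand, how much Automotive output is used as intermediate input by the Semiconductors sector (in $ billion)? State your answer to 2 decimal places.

Technical coefficients a_ij = z_ij / X_j:
  a_11 = 60/240 = 0.25, a_21 = 96/240 = 0.40, a_31 = 48/240 = 0.20
  a_12 = 37/370 = 0.10, a_22 = 129.5/370 = 0.35, a_32 = 166.5/370 = 0.45
  a_13 = 46.5/310 = 0.15, a_23 = 0/310 = 0.00, a_33 = 46.5/310 = 0.15
I − A =
  [   0.75    -0.10    -0.15]
  [  -0.40     0.65     0.00]
  [  -0.20    -0.45     0.85]
Cofactors of I−A, C_ij = (−1)^(i+j)·(minor ij) (rows/columns in the sector order above):
  C_11 = (0.65)(0.85) − (0.00)(-0.45) = 0.5525
  C_12 = −[(-0.40)(0.85) − (0.00)(-0.20)] = 0.3400
  C_13 = (-0.40)(-0.45) − (0.65)(-0.20) = 0.3100
  C_21 = −[(-0.10)(0.85) − (-0.15)(-0.45)] = 0.1525
  C_22 = (0.75)(0.85) − (-0.15)(-0.20) = 0.6075
  C_23 = −[(0.75)(-0.45) − (-0.10)(-0.20)] = 0.3575
  C_31 = (-0.10)(0.00) − (-0.15)(0.65) = 0.0975
  C_32 = −[(0.75)(0.00) − (-0.15)(-0.40)] = 0.0600
  C_33 = (0.75)(0.65) − (-0.10)(-0.40) = 0.4475
det(I−A) = Σ_j (I−A)_1j·C_1j = (0.75)(0.5525) + (-0.10)(0.3400) + (-0.15)(0.3100) = 0.333875
adj(I−A) = Cᵀ =
  [ 0.5525   0.1525   0.0975]
  [ 0.3400   0.6075   0.0600]
  [ 0.3100   0.3575   0.4475]
(I − A)⁻¹ = adj(I−A) / det(I−A) ≈
  [   1.6548     0.4568     0.2920]
  [   1.0183     1.8195     0.1797]
  [   0.9285     1.0708     1.3403]
First solve x = (I − A)⁻¹ d = adj(I−A)·d / det(I−A); in particular x_2 = (0.3400·300 + 0.6075·860 + 0.0600·560) / 0.333875 = 658.05 / 0.333875 ≈ 1970.9472.
Intermediate flow from 1 to 2: z_12 = a_12 · x_2 = 0.10 × 658.05 / 0.333875 = 65.805 / 0.333875 ≈ 197.09.

z_12 = 197.09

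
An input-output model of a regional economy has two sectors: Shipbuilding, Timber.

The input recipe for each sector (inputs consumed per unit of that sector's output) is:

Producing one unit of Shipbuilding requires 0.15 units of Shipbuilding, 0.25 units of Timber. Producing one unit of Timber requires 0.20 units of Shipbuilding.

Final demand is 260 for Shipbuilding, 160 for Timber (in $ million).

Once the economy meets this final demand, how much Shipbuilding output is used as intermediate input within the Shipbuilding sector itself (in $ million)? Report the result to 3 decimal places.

z_11 = 54.750

I − A =
  [   0.85    -0.20]
  [  -0.25     1.00]
det(I−A) = (0.85)(1.00) − (-0.20)(-0.25) = 0.8000
adj(I−A) = [[1.00, 0.20], [0.25, 0.85]]
(I − A)⁻¹ = adj(I−A) / det(I−A) ≈
  [   1.2500     0.2500]
  [   0.3125     1.0625]
First solve x = (I − A)⁻¹ d = adj(I−A)·d / det(I−A); in particular x_1 = (1.00·260 + 0.20·160) / 0.8000 = 292.00 / 0.8000 = 365.00000.
Intermediate flow from 1 to 1: z_11 = a_11 · x_1 = 0.15 × 292.00 / 0.8000 = 43.80 / 0.8000 = 54.750.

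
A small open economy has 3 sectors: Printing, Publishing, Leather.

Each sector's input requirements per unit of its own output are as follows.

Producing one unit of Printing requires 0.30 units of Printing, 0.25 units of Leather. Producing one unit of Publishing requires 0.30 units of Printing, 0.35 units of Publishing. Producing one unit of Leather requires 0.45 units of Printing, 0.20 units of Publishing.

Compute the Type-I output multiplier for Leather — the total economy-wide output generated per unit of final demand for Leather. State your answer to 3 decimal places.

m_3 = 2.583

I − A =
  [   0.70    -0.30    -0.45]
  [   0.00     0.65    -0.20]
  [  -0.25     0.00     1.00]
Cofactors of I−A, C_ij = (−1)^(i+j)·(minor ij) (rows/columns in the sector order above):
  C_11 = (0.65)(1.00) − (-0.20)(0.00) = 0.6500
  C_12 = −[(0.00)(1.00) − (-0.20)(-0.25)] = 0.0500
  C_13 = (0.00)(0.00) − (0.65)(-0.25) = 0.1625
  C_21 = −[(-0.30)(1.00) − (-0.45)(0.00)] = 0.3000
  C_22 = (0.70)(1.00) − (-0.45)(-0.25) = 0.5875
  C_23 = −[(0.70)(0.00) − (-0.30)(-0.25)] = 0.0750
  C_31 = (-0.30)(-0.20) − (-0.45)(0.65) = 0.3525
  C_32 = −[(0.70)(-0.20) − (-0.45)(0.00)] = 0.1400
  C_33 = (0.70)(0.65) − (-0.30)(0.00) = 0.4550
det(I−A) = Σ_j (I−A)_1j·C_1j = (0.70)(0.6500) + (-0.30)(0.0500) + (-0.45)(0.1625) = 0.366875
adj(I−A) = Cᵀ =
  [ 0.6500   0.3000   0.3525]
  [ 0.0500   0.5875   0.1400]
  [ 0.1625   0.0750   0.4550]
(I − A)⁻¹ = adj(I−A) / det(I−A) ≈
  [   1.7717     0.8177     0.9608]
  [   0.1363     1.6014     0.3816]
  [   0.4429     0.2044     1.2402]
The output multiplier for sector j is the column-j sum of the Leontief inverse (I − A)⁻¹ = adj(I−A) / det(I−A).
Column 3 of adj(I−A): (0.3525, 0.1400, 0.4550); det(I−A) = 0.366875.
m_3 = (0.3525 + 0.1400 + 0.4550) / 0.366875 = 0.9475 / 0.366875 ≈ 2.583.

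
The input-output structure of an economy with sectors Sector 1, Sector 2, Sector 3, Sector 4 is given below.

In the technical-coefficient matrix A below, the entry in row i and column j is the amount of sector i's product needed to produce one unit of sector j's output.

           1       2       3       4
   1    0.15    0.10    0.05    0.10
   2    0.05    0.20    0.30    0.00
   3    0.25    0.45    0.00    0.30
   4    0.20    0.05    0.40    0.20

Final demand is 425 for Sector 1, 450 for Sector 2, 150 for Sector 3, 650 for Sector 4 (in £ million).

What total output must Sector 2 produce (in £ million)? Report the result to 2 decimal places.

x_2 = 1172.91

I − A =
  [   0.85    -0.10    -0.05    -0.10]
  [  -0.05     0.80    -0.30     0.00]
  [  -0.25    -0.45     1.00    -0.30]
  [  -0.20    -0.05    -0.40     0.80]
Compute the cofactors C_ij = (−1)^(i+j)·(3×3 minor ij) of I−A; the adjugate is their transpose:
adj(I−A) = Cᵀ =
  [ 0.431500   0.109750   0.089500   0.087500]
  [ 0.112000   0.535000   0.202000   0.089750]
  [ 0.226750   0.337000   0.523750   0.224750]
  [ 0.228250   0.229375   0.296875   0.541625]
det(I−A) = Σ_j (I−A)_1j·C_1j = (0.85)(0.431500) + (-0.10)(0.112000) + (-0.05)(0.226750) + (-0.10)(0.228250) = 0.3214125
(I − A)⁻¹ = adj(I−A) / det(I−A) ≈
  [   1.3425     0.3415     0.2785     0.2722]
  [   0.3485     1.6645     0.6285     0.2792]
  [   0.7055     1.0485     1.6295     0.6993]
  [   0.7101     0.7136     0.9237     1.6851]
x = (I − A)⁻¹ d = adj(I−A)·d / det(I−A), with det(I−A) = 0.3214125:
  x_1 = (0.431500·425 + 0.109750·450 + 0.089500·150 + 0.087500·650) / 0.3214125 = 303.075 / 0.3214125 ≈ 942.95
  x_2 = (0.112000·425 + 0.535000·450 + 0.202000·150 + 0.089750·650) / 0.3214125 = 376.9875 / 0.3214125 ≈ 1172.91
  x_3 = (0.226750·425 + 0.337000·450 + 0.523750·150 + 0.224750·650) / 0.3214125 = 472.66875 / 0.3214125 ≈ 1470.60
  x_4 = (0.228250·425 + 0.229375·450 + 0.296875·150 + 0.541625·650) / 0.3214125 = 596.8125 / 0.3214125 ≈ 1856.84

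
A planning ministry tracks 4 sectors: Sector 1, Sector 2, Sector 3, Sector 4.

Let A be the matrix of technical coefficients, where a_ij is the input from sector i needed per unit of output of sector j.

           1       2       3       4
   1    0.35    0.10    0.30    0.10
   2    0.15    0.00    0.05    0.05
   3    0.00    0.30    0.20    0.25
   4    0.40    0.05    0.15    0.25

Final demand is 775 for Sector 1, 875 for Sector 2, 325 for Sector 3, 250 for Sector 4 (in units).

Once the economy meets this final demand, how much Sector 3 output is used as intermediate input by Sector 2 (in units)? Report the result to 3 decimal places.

z_32 = 427.756

I − A =
  [   0.65    -0.10    -0.30    -0.10]
  [  -0.15     1.00    -0.05    -0.05]
  [   0.00    -0.30     0.80    -0.25]
  [  -0.40    -0.05    -0.15     0.75]
Compute the cofactors C_ij = (−1)^(i+j)·(3×3 minor ij) of I−A; the adjugate is their transpose:
adj(I−A) = Cᵀ =
  [ 0.546375   0.136000   0.244000   0.163250]
  [ 0.105375   0.303625   0.069250   0.057375]
  [ 0.141625   0.152375   0.431875   0.173000]
  [ 0.326750   0.123250   0.221125   0.484750]
det(I−A) = Σ_j (I−A)_1j·C_1j = (0.65)(0.546375) + (-0.10)(0.105375) + (-0.30)(0.141625) + (-0.10)(0.326750) = 0.26944375
(I − A)⁻¹ = adj(I−A) / det(I−A) ≈
  [   2.0278     0.5047     0.9056     0.6059]
  [   0.3911     1.1269     0.2570     0.2129]
  [   0.5256     0.5655     1.6028     0.6421]
  [   1.2127     0.4574     0.8207     1.7991]
First solve x = (I − A)⁻¹ d = adj(I−A)·d / det(I−A); in particular x_2 = (0.105375·775 + 0.303625·875 + 0.069250·325 + 0.057375·250) / 0.26944375 = 384.1875 / 0.26944375 ≈ 1425.85419.
Intermediate flow from 3 to 2: z_32 = a_32 · x_2 = 0.30 × 384.1875 / 0.26944375 = 115.25625 / 0.26944375 ≈ 427.756.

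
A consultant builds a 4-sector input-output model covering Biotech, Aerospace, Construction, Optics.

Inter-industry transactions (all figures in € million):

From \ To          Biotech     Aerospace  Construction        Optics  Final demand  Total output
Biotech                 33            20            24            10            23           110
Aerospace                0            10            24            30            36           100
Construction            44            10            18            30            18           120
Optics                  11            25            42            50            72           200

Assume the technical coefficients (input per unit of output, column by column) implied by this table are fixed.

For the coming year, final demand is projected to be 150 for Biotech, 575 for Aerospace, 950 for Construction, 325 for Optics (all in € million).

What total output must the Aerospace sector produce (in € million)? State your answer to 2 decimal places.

x_2 = 1555.35

Technical coefficients a_ij = z_ij / X_j:
  a_11 = 33/110 = 0.30, a_21 = 0/110 = 0.00, a_31 = 44/110 = 0.40, a_41 = 11/110 = 0.10
  a_12 = 20/100 = 0.20, a_22 = 10/100 = 0.10, a_32 = 10/100 = 0.10, a_42 = 25/100 = 0.25
  a_13 = 24/120 = 0.20, a_23 = 24/120 = 0.20, a_33 = 18/120 = 0.15, a_43 = 42/120 = 0.35
  a_14 = 10/200 = 0.05, a_24 = 30/200 = 0.15, a_34 = 30/200 = 0.15, a_44 = 50/200 = 0.25
I − A =
  [   0.70    -0.20    -0.20    -0.05]
  [   0.00     0.90    -0.20    -0.15]
  [  -0.40    -0.10     0.85    -0.15]
  [  -0.10    -0.25    -0.35     0.75]
Compute the cofactors C_ij = (−1)^(i+j)·(3×3 minor ij) of I−A; the adjugate is their transpose:
adj(I−A) = Cᵀ =
  [ 0.466875   0.151875   0.186250   0.098750]
  [ 0.096750   0.335250   0.143750   0.102250]
  [ 0.270000   0.146250   0.438750   0.135000]
  [ 0.220500   0.200250   0.277500   0.433500]
det(I−A) = Σ_j (I−A)_1j·C_1j = (0.70)(0.466875) + (-0.20)(0.096750) + (-0.20)(0.270000) + (-0.05)(0.220500) = 0.2424375
(I − A)⁻¹ = adj(I−A) / det(I−A) ≈
  [   1.9258     0.6265     0.7682     0.4073]
  [   0.3991     1.3828     0.5929     0.4218]
  [   1.1137     0.6032     1.8097     0.5568]
  [   0.9095     0.8260     1.1446     1.7881]
x = (I − A)⁻¹ d = adj(I−A)·d / det(I−A), with det(I−A) = 0.2424375:
  x_1 = (0.466875·150 + 0.151875·575 + 0.186250·950 + 0.098750·325) / 0.2424375 = 366.390625 / 0.2424375 ≈ 1511.28
  x_2 = (0.096750·150 + 0.335250·575 + 0.143750·950 + 0.102250·325) / 0.2424375 = 377.075 / 0.2424375 ≈ 1555.35
  x_3 = (0.270000·150 + 0.146250·575 + 0.438750·950 + 0.135000·325) / 0.2424375 = 585.28125 / 0.2424375 ≈ 2414.15
  x_4 = (0.220500·150 + 0.200250·575 + 0.277500·950 + 0.433500·325) / 0.2424375 = 552.73125 / 0.2424375 ≈ 2279.89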